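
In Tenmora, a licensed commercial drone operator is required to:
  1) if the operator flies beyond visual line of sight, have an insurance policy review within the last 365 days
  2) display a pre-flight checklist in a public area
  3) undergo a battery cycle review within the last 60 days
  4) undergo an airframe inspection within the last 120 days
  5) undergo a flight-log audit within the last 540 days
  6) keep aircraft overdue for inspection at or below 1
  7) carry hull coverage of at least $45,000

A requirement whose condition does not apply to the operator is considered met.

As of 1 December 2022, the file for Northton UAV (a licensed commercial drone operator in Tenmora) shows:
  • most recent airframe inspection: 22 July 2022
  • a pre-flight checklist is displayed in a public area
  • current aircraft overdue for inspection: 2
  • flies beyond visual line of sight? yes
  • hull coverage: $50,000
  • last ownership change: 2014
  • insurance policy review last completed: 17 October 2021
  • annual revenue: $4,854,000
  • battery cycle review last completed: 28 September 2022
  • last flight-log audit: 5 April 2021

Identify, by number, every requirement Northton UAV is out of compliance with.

1. condition 'flies beyond visual line of sight' holds; insurance policy review 410 days ago vs limit 365 → not met
2. pre-flight checklist present → met
3. battery cycle review 64 days ago vs limit 60 → not met
4. airframe inspection 132 days ago vs limit 120 → not met
5. flight-log audit 605 days ago vs limit 540 → not met
6. aircraft overdue for inspection 2 > 1 → not met
7. hull coverage $50,000 ≥ $45,000 → met
Not met: 1, 3, 4, 5, 6

1, 3, 4, 5, 6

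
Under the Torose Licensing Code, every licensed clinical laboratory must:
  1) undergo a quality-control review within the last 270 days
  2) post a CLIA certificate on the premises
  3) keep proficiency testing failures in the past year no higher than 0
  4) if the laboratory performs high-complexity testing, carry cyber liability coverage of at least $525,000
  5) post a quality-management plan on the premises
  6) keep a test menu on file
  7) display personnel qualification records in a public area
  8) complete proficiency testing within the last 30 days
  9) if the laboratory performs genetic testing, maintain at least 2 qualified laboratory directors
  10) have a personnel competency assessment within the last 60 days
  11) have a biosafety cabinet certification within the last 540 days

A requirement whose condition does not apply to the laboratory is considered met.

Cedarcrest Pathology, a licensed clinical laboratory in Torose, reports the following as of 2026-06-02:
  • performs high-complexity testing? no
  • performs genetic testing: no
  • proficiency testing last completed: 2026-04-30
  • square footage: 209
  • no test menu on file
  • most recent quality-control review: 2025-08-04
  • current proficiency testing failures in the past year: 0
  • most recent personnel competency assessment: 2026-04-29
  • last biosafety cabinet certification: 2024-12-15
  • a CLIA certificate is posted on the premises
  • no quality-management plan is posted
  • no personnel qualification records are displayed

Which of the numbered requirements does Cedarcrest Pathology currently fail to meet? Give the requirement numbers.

1, 5, 6, 7, 8

1. quality-control review 302 days ago vs limit 270 → not met
2. CLIA certificate present → met
3. proficiency testing failures in the past year 0 ≤ 0 → met
4. condition 'performs high-complexity testing' does not hold → requirement n/a → met
5. quality-management plan absent → not met
6. test menu absent → not met
7. personnel qualification records absent → not met
8. proficiency testing 33 days ago vs limit 30 → not met
9. condition 'performs genetic testing' does not hold → requirement n/a → met
10. personnel competency assessment 34 days ago vs limit 60 → met
11. biosafety cabinet certification 534 days ago vs limit 540 → met
Not met: 1, 5, 6, 7, 8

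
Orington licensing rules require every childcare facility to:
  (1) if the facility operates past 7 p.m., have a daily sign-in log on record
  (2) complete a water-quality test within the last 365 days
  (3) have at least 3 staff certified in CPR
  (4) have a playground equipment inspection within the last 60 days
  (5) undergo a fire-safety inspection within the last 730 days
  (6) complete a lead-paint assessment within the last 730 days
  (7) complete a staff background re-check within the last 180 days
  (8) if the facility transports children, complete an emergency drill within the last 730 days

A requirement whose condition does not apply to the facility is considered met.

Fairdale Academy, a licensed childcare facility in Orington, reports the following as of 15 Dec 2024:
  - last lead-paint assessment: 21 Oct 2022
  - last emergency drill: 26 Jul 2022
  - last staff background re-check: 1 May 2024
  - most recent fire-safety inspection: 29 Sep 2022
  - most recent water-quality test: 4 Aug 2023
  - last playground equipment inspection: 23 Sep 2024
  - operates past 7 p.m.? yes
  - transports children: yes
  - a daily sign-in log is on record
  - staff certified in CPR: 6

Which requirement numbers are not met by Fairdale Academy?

1. condition 'operates past 7 p.m.' holds; daily sign-in log present → met
2. water-quality test 499 days ago vs limit 365 → not met
3. staff certified in CPR 6 ≥ 3 → met
4. playground equipment inspection 83 days ago vs limit 60 → not met
5. fire-safety inspection 808 days ago vs limit 730 → not met
6. lead-paint assessment 786 days ago vs limit 730 → not met
7. staff background re-check 228 days ago vs limit 180 → not met
8. condition 'transports children' holds; emergency drill 873 days ago vs limit 730 → not met
Not met: 2, 4, 5, 6, 7, 8

2, 4, 5, 6, 7, 8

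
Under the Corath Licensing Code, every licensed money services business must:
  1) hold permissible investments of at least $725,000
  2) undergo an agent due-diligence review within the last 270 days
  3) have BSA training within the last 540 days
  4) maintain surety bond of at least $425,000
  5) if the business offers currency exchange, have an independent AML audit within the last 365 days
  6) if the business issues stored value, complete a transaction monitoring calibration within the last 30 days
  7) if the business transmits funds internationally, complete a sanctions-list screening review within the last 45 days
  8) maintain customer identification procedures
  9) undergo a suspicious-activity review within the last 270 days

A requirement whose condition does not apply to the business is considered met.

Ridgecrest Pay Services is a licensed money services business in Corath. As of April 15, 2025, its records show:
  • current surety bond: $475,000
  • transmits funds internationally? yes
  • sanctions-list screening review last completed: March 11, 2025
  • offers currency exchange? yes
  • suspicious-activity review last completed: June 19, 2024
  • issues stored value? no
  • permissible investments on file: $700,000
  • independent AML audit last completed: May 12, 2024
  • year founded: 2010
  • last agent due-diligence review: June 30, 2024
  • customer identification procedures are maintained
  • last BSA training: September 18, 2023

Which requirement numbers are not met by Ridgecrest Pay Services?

1, 2, 3, 9

1. permissible investments $700,000 < $725,000 → not met
2. agent due-diligence review 289 days ago vs limit 270 → not met
3. BSA training 575 days ago vs limit 540 → not met
4. surety bond $475,000 ≥ $425,000 → met
5. condition 'offers currency exchange' holds; independent AML audit 338 days ago vs limit 365 → met
6. condition 'issues stored value' does not hold → requirement n/a → met
7. condition 'transmits funds internationally' holds; sanctions-list screening review 35 days ago vs limit 45 → met
8. customer identification procedures present → met
9. suspicious-activity review 300 days ago vs limit 270 → not met
Not met: 1, 2, 3, 9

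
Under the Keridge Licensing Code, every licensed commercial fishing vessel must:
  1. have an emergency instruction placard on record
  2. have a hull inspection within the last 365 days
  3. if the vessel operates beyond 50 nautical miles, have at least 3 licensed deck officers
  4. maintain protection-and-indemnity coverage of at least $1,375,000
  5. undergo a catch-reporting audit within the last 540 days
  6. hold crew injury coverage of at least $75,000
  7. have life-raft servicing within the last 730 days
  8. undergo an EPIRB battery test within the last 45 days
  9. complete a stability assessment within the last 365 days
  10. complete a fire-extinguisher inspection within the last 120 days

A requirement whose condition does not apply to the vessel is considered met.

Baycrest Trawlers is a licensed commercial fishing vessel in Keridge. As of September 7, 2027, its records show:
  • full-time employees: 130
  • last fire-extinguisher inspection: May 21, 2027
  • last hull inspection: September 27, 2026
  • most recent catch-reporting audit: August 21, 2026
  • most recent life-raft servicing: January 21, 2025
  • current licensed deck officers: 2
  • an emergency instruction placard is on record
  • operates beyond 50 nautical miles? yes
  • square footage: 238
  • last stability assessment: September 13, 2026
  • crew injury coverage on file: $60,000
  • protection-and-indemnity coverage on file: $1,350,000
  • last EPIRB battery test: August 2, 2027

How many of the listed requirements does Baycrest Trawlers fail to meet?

4

1. emergency instruction placard present → met
2. hull inspection 345 days ago vs limit 365 → met
3. condition 'operates beyond 50 nautical miles' holds; licensed deck officers 2 < 3 → not met
4. protection-and-indemnity coverage $1,350,000 < $1,375,000 → not met
5. catch-reporting audit 382 days ago vs limit 540 → met
6. crew injury coverage $60,000 < $75,000 → not met
7. life-raft servicing 959 days ago vs limit 730 → not met
8. EPIRB battery test 36 days ago vs limit 45 → met
9. stability assessment 359 days ago vs limit 365 → met
10. fire-extinguisher inspection 109 days ago vs limit 120 → met
Not met: 4 of 10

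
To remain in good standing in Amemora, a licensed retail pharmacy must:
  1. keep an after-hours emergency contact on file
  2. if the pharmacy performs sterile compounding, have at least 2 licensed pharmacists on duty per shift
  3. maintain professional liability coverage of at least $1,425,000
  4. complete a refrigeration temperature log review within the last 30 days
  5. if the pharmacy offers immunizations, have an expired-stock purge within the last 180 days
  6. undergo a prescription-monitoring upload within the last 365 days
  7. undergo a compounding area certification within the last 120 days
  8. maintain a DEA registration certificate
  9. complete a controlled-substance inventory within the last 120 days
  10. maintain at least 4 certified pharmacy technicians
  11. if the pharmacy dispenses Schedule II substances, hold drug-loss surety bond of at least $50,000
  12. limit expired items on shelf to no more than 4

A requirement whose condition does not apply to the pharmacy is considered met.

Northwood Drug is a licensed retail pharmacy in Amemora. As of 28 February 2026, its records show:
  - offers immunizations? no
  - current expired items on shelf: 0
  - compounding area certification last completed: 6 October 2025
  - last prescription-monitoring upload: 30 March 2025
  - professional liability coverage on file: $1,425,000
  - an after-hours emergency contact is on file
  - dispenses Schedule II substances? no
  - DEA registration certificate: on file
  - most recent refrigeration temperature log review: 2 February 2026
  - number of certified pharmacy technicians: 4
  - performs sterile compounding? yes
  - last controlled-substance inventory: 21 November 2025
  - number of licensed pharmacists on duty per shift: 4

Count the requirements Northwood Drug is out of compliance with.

1

1. after-hours emergency contact present → met
2. condition 'performs sterile compounding' holds; licensed pharmacists on duty per shift 4 ≥ 2 → met
3. professional liability coverage $1,425,000 ≥ $1,425,000 → met
4. refrigeration temperature log review 26 days ago vs limit 30 → met
5. condition 'offers immunizations' does not hold → requirement n/a → met
6. prescription-monitoring upload 335 days ago vs limit 365 → met
7. compounding area certification 145 days ago vs limit 120 → not met
8. DEA registration certificate present → met
9. controlled-substance inventory 99 days ago vs limit 120 → met
10. certified pharmacy technicians 4 ≥ 4 → met
11. condition 'dispenses Schedule II substances' does not hold → requirement n/a → met
12. expired items on shelf 0 ≤ 4 → met
Not met: 1 of 12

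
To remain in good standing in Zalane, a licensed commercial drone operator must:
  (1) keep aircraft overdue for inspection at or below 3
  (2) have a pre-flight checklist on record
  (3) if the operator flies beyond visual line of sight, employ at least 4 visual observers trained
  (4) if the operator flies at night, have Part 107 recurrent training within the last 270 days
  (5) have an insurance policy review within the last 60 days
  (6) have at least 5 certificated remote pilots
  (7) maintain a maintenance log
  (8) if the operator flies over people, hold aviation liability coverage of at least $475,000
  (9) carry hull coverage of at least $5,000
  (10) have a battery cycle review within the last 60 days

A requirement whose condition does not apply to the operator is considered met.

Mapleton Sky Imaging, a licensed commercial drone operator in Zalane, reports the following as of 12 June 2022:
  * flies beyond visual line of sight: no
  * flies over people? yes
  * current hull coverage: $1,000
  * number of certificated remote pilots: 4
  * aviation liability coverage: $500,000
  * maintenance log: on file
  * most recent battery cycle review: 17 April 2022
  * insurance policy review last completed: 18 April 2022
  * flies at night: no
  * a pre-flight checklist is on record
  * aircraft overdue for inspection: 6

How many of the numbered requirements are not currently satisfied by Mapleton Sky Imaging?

1. aircraft overdue for inspection 6 > 3 → not met
2. pre-flight checklist present → met
3. condition 'flies beyond visual line of sight' does not hold → requirement n/a → met
4. condition 'flies at night' does not hold → requirement n/a → met
5. insurance policy review 55 days ago vs limit 60 → met
6. certificated remote pilots 4 < 5 → not met
7. maintenance log present → met
8. condition 'flies over people' holds; aviation liability coverage $500,000 ≥ $475,000 → met
9. hull coverage $1,000 < $5,000 → not met
10. battery cycle review 56 days ago vs limit 60 → met
Not met: 3 of 10

3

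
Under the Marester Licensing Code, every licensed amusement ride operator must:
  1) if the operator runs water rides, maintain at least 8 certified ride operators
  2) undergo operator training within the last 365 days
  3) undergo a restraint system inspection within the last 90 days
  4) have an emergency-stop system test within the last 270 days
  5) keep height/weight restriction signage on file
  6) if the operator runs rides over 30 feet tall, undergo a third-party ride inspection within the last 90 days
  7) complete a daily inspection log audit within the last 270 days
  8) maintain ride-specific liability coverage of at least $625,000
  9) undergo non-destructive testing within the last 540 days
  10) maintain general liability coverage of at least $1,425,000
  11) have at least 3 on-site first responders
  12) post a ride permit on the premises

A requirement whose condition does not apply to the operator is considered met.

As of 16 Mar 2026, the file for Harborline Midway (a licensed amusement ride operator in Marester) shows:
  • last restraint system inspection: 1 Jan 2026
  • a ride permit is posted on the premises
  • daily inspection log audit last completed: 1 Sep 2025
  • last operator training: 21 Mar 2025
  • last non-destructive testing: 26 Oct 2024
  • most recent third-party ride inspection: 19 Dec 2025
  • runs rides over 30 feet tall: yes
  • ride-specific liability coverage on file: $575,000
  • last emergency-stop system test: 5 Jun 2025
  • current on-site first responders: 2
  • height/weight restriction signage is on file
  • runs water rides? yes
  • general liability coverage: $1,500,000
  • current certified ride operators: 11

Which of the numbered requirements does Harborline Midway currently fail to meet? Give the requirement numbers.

1. condition 'runs water rides' holds; certified ride operators 11 ≥ 8 → met
2. operator training 360 days ago vs limit 365 → met
3. restraint system inspection 74 days ago vs limit 90 → met
4. emergency-stop system test 284 days ago vs limit 270 → not met
5. height/weight restriction signage present → met
6. condition 'runs rides over 30 feet tall' holds; third-party ride inspection 87 days ago vs limit 90 → met
7. daily inspection log audit 196 days ago vs limit 270 → met
8. ride-specific liability coverage $575,000 < $625,000 → not met
9. non-destructive testing 506 days ago vs limit 540 → met
10. general liability coverage $1,500,000 ≥ $1,425,000 → met
11. on-site first responders 2 < 3 → not met
12. ride permit present → met
Not met: 4, 8, 11

4, 8, 11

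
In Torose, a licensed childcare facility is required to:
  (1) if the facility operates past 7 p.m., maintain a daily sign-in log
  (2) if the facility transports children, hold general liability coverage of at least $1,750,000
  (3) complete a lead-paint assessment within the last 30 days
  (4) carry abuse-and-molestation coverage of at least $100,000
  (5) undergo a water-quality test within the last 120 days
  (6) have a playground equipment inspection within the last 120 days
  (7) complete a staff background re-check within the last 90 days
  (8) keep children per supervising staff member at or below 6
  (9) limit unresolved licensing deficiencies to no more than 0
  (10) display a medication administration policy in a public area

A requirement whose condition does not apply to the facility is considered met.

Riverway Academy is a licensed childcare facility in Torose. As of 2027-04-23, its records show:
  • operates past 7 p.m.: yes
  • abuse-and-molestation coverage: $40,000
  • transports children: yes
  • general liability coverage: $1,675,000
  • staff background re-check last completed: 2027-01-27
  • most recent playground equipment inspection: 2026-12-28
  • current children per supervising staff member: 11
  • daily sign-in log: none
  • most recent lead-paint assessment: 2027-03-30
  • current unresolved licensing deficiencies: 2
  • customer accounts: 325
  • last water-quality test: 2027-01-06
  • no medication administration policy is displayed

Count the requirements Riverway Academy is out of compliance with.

1. condition 'operates past 7 p.m.' holds; daily sign-in log absent → not met
2. condition 'transports children' holds; general liability coverage $1,675,000 < $1,750,000 → not met
3. lead-paint assessment 24 days ago vs limit 30 → met
4. abuse-and-molestation coverage $40,000 < $100,000 → not met
5. water-quality test 107 days ago vs limit 120 → met
6. playground equipment inspection 116 days ago vs limit 120 → met
7. staff background re-check 86 days ago vs limit 90 → met
8. children per supervising staff member 11 > 6 → not met
9. unresolved licensing deficiencies 2 > 0 → not met
10. medication administration policy absent → not met
Not met: 6 of 10

6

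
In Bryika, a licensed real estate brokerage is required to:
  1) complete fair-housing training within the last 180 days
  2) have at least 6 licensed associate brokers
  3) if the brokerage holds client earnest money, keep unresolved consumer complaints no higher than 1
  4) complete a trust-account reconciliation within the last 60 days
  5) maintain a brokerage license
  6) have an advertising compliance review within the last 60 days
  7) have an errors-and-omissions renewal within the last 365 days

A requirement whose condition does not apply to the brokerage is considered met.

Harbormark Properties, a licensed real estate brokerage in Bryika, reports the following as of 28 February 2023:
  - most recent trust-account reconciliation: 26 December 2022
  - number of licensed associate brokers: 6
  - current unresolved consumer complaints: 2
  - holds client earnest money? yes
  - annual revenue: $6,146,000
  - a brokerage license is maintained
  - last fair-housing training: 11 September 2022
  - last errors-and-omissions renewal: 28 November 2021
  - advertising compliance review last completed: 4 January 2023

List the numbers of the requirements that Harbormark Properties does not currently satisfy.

1. fair-housing training 170 days ago vs limit 180 → met
2. licensed associate brokers 6 ≥ 6 → met
3. condition 'holds client earnest money' holds; unresolved consumer complaints 2 > 1 → not met
4. trust-account reconciliation 64 days ago vs limit 60 → not met
5. brokerage license present → met
6. advertising compliance review 55 days ago vs limit 60 → met
7. errors-and-omissions renewal 457 days ago vs limit 365 → not met
Not met: 3, 4, 7

3, 4, 7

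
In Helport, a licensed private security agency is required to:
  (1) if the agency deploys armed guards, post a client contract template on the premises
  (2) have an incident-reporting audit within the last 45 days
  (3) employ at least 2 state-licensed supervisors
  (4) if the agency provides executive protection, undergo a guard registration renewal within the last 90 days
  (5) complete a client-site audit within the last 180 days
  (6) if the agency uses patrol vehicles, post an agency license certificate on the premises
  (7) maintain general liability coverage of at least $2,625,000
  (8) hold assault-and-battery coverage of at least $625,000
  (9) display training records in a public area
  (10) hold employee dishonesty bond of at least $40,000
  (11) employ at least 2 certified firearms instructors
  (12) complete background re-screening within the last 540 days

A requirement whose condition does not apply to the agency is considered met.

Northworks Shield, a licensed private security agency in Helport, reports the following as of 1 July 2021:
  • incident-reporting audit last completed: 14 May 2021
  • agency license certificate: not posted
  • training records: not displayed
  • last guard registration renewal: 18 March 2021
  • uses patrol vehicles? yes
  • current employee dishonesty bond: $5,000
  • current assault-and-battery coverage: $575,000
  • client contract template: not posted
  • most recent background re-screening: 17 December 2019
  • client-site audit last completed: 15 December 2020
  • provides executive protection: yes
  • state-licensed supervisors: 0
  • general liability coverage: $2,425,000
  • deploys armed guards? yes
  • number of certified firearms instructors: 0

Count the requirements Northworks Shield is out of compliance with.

1. condition 'deploys armed guards' holds; client contract template absent → not met
2. incident-reporting audit 48 days ago vs limit 45 → not met
3. state-licensed supervisors 0 < 2 → not met
4. condition 'provides executive protection' holds; guard registration renewal 105 days ago vs limit 90 → not met
5. client-site audit 198 days ago vs limit 180 → not met
6. condition 'uses patrol vehicles' holds; agency license certificate absent → not met
7. general liability coverage $2,425,000 < $2,625,000 → not met
8. assault-and-battery coverage $575,000 < $625,000 → not met
9. training records absent → not met
10. employee dishonesty bond $5,000 < $40,000 → not met
11. certified firearms instructors 0 < 2 → not met
12. background re-screening 562 days ago vs limit 540 → not met
Not met: 12 of 12

12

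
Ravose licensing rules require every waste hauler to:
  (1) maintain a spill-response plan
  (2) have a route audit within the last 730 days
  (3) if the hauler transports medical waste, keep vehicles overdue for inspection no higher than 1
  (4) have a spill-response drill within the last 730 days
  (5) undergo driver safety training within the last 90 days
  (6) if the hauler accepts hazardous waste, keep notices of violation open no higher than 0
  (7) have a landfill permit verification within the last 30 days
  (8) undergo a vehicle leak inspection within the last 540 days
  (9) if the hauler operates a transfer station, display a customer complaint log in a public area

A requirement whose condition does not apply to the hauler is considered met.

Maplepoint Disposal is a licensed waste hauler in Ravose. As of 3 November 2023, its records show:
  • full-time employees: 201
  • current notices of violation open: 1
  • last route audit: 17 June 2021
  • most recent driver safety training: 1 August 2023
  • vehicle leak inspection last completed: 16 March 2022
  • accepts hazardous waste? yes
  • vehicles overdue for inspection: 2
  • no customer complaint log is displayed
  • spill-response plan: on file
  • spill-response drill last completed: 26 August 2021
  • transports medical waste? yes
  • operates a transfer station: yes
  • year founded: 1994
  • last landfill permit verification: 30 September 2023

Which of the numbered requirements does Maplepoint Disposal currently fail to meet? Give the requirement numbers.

1. spill-response plan present → met
2. route audit 869 days ago vs limit 730 → not met
3. condition 'transports medical waste' holds; vehicles overdue for inspection 2 > 1 → not met
4. spill-response drill 799 days ago vs limit 730 → not met
5. driver safety training 94 days ago vs limit 90 → not met
6. condition 'accepts hazardous waste' holds; notices of violation open 1 > 0 → not met
7. landfill permit verification 34 days ago vs limit 30 → not met
8. vehicle leak inspection 597 days ago vs limit 540 → not met
9. condition 'operates a transfer station' holds; customer complaint log absent → not met
Not met: 2, 3, 4, 5, 6, 7, 8, 9

2, 3, 4, 5, 6, 7, 8, 9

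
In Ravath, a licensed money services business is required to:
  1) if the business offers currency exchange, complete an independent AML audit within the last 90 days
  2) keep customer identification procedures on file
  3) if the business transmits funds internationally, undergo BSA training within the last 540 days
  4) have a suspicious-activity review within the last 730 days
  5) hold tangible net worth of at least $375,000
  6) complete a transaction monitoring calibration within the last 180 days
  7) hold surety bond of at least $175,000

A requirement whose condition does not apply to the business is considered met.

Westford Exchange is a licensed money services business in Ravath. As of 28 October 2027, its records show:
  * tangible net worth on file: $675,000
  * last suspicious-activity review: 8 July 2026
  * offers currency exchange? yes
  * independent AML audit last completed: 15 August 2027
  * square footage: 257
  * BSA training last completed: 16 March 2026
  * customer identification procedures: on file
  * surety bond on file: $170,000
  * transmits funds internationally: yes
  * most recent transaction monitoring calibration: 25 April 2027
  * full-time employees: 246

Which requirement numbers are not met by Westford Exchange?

3, 6, 7

1. condition 'offers currency exchange' holds; independent AML audit 74 days ago vs limit 90 → met
2. customer identification procedures present → met
3. condition 'transmits funds internationally' holds; BSA training 591 days ago vs limit 540 → not met
4. suspicious-activity review 477 days ago vs limit 730 → met
5. tangible net worth $675,000 ≥ $375,000 → met
6. transaction monitoring calibration 186 days ago vs limit 180 → not met
7. surety bond $170,000 < $175,000 → not met
Not met: 3, 6, 7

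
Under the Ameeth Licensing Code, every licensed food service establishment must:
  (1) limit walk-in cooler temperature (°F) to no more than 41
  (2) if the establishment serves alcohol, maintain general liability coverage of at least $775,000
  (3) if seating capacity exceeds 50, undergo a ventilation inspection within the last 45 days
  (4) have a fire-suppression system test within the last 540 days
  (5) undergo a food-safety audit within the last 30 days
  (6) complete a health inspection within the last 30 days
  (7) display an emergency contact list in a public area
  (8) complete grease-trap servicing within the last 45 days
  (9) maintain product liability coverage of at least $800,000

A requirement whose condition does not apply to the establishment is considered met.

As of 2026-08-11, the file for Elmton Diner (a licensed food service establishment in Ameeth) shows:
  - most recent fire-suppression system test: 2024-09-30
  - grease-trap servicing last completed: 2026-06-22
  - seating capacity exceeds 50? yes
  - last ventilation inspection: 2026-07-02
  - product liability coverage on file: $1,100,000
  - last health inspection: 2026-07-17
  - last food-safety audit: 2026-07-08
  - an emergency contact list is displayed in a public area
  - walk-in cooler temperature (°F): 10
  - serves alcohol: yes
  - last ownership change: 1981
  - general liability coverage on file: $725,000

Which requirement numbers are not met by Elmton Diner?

1. walk-in cooler temperature (°F) 10 ≤ 41 → met
2. condition 'serves alcohol' holds; general liability coverage $725,000 < $775,000 → not met
3. condition 'seating capacity exceeds 50' holds; ventilation inspection 40 days ago vs limit 45 → met
4. fire-suppression system test 680 days ago vs limit 540 → not met
5. food-safety audit 34 days ago vs limit 30 → not met
6. health inspection 25 days ago vs limit 30 → met
7. emergency contact list present → met
8. grease-trap servicing 50 days ago vs limit 45 → not met
9. product liability coverage $1,100,000 ≥ $800,000 → met
Not met: 2, 4, 5, 8

2, 4, 5, 8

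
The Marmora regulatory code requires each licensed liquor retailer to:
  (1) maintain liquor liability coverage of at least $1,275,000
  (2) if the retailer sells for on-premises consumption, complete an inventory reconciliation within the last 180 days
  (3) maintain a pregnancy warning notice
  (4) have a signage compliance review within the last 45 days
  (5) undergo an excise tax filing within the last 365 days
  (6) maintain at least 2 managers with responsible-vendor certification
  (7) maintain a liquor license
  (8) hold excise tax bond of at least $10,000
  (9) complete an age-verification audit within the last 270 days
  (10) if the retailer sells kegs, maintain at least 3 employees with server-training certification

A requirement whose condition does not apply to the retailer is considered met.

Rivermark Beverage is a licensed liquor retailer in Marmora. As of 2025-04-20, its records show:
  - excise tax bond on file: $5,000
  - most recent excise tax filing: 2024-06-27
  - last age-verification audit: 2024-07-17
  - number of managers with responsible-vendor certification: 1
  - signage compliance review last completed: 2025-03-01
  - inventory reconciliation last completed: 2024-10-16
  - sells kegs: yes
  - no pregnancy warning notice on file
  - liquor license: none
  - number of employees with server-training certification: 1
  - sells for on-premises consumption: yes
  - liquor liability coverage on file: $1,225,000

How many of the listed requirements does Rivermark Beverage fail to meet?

9

1. liquor liability coverage $1,225,000 < $1,275,000 → not met
2. condition 'sells for on-premises consumption' holds; inventory reconciliation 186 days ago vs limit 180 → not met
3. pregnancy warning notice absent → not met
4. signage compliance review 50 days ago vs limit 45 → not met
5. excise tax filing 297 days ago vs limit 365 → met
6. managers with responsible-vendor certification 1 < 2 → not met
7. liquor license absent → not met
8. excise tax bond $5,000 < $10,000 → not met
9. age-verification audit 277 days ago vs limit 270 → not met
10. condition 'sells kegs' holds; employees with server-training certification 1 < 3 → not met
Not met: 9 of 10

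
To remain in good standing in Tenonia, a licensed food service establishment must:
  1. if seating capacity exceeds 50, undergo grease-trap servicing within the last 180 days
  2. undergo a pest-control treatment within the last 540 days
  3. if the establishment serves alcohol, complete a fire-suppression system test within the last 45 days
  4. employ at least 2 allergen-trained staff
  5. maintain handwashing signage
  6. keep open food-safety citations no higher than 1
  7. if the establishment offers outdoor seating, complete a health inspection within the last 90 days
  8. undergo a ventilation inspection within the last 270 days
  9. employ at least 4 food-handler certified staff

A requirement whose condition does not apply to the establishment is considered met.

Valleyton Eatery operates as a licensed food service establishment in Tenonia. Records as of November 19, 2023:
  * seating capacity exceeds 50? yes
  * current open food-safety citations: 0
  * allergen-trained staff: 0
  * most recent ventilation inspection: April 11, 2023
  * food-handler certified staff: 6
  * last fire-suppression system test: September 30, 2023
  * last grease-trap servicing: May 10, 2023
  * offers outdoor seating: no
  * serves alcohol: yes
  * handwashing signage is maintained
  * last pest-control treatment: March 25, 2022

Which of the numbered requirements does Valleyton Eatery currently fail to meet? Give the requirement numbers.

1, 2, 3, 4

1. condition 'seating capacity exceeds 50' holds; grease-trap servicing 193 days ago vs limit 180 → not met
2. pest-control treatment 604 days ago vs limit 540 → not met
3. condition 'serves alcohol' holds; fire-suppression system test 50 days ago vs limit 45 → not met
4. allergen-trained staff 0 < 2 → not met
5. handwashing signage present → met
6. open food-safety citations 0 ≤ 1 → met
7. condition 'offers outdoor seating' does not hold → requirement n/a → met
8. ventilation inspection 222 days ago vs limit 270 → met
9. food-handler certified staff 6 ≥ 4 → met
Not met: 1, 2, 3, 4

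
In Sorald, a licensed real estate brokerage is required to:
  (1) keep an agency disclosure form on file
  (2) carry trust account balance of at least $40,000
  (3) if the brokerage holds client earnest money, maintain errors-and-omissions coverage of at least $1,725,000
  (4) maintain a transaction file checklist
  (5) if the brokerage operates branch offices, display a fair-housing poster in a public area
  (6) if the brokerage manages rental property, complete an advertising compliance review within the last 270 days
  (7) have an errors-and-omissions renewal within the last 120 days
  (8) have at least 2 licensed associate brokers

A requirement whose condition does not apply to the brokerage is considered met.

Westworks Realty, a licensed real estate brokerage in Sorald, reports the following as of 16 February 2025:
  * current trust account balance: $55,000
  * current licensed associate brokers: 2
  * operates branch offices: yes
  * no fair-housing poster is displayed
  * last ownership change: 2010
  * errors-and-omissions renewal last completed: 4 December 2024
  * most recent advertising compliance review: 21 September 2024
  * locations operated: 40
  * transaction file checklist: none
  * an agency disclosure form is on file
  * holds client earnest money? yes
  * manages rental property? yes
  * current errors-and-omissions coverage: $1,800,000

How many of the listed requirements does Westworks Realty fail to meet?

1. agency disclosure form present → met
2. trust account balance $55,000 ≥ $40,000 → met
3. condition 'holds client earnest money' holds; errors-and-omissions coverage $1,800,000 ≥ $1,725,000 → met
4. transaction file checklist absent → not met
5. condition 'operates branch offices' holds; fair-housing poster absent → not met
6. condition 'manages rental property' holds; advertising compliance review 148 days ago vs limit 270 → met
7. errors-and-omissions renewal 74 days ago vs limit 120 → met
8. licensed associate brokers 2 ≥ 2 → met
Not met: 2 of 8

2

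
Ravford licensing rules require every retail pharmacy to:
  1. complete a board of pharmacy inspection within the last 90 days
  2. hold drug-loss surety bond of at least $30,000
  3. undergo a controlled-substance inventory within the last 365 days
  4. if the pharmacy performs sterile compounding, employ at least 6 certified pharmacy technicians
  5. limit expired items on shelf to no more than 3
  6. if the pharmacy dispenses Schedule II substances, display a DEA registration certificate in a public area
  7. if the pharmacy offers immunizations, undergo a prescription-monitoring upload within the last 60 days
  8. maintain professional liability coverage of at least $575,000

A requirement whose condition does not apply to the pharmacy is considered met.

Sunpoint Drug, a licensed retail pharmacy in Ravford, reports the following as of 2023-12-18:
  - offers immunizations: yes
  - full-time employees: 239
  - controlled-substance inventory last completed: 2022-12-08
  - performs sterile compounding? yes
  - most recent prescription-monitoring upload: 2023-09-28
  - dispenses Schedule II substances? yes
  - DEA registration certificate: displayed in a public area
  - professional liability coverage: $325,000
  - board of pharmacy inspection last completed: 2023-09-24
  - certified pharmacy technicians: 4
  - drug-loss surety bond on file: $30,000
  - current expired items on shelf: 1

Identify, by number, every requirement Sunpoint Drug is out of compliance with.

3, 4, 7, 8

1. board of pharmacy inspection 85 days ago vs limit 90 → met
2. drug-loss surety bond $30,000 ≥ $30,000 → met
3. controlled-substance inventory 375 days ago vs limit 365 → not met
4. condition 'performs sterile compounding' holds; certified pharmacy technicians 4 < 6 → not met
5. expired items on shelf 1 ≤ 3 → met
6. condition 'dispenses Schedule II substances' holds; DEA registration certificate present → met
7. condition 'offers immunizations' holds; prescription-monitoring upload 81 days ago vs limit 60 → not met
8. professional liability coverage $325,000 < $575,000 → not met
Not met: 3, 4, 7, 8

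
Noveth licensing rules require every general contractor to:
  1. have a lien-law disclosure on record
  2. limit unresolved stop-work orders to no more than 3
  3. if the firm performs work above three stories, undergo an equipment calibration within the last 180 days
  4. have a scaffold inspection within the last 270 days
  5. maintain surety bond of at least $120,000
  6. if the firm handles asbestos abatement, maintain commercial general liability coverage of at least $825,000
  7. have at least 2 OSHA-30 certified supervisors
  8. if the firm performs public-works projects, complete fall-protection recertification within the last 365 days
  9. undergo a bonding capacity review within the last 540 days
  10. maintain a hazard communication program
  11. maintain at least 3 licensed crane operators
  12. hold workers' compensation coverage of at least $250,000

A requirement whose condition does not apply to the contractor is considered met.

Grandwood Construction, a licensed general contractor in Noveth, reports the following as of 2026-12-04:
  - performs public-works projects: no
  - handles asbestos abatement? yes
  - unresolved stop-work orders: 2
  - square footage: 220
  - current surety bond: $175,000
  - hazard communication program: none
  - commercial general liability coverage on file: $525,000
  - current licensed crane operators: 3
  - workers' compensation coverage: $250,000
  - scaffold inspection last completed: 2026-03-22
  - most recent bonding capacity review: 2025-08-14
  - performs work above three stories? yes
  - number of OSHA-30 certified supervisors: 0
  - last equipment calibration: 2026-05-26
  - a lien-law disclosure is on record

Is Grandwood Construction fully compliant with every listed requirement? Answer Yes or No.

No

1. lien-law disclosure present → met
2. unresolved stop-work orders 2 ≤ 3 → met
3. condition 'performs work above three stories' holds; equipment calibration 192 days ago vs limit 180 → not met
4. scaffold inspection 257 days ago vs limit 270 → met
5. surety bond $175,000 ≥ $120,000 → met
6. condition 'handles asbestos abatement' holds; commercial general liability coverage $525,000 < $825,000 → not met
7. OSHA-30 certified supervisors 0 < 2 → not met
8. condition 'performs public-works projects' does not hold → requirement n/a → met
9. bonding capacity review 477 days ago vs limit 540 → met
10. hazard communication program absent → not met
11. licensed crane operators 3 ≥ 3 → met
12. workers' compensation coverage $250,000 ≥ $250,000 → met
Not met: 3, 6, 7, 10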